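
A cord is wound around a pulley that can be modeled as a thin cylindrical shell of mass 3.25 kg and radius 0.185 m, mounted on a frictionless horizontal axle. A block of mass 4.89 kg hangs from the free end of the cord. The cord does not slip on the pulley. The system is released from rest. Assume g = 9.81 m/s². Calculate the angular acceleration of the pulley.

α ≈ 31.9 rad/s²

I = MR² = (3.25)(0.185)² = 0.1112 kg·m².
Block: mg − T = ma. Pulley: TR = Iα. No-slip: a = αR, so T = (I/R²)a = 3.250·a.
Then mg = (m + 3.250)a, so a = (4.89)(9.81)/(4.89 + 3.250) = 5.893 m/s².
α = a/R = 5.893/0.185 = 31.86 rad/s².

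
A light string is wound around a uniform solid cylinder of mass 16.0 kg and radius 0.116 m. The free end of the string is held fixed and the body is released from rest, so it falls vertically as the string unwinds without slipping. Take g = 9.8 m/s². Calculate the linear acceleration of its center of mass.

Translation: Mg − T = Ma. Rotation about the center: TR = Iα with I = ½MR².
With a = αR: T = (I/R²)a = (1/2)M a, so Mg = (1 + 0.5000)Ma.
a = g/(1 + 0.5000) = 9.8/1.500 = 6.533 m/s².

a ≈ 6.53 m/s²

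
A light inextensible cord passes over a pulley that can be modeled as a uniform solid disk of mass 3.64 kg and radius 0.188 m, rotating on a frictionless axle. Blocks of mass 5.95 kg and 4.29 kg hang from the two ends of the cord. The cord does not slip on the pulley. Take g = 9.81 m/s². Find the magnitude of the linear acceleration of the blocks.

a ≈ 1.35 m/s²

I = ½MR² = (1/2)(3.64)(0.188)² = 0.06433 kg·m².
Heavier block: m₁g − T₁ = m₁a. Lighter block: T₂ − m₂g = m₂a.
Pulley: (T₁ − T₂)R = Iα = I(a/R), so T₁ − T₂ = (I/R²)a = (1/2)M_p a = 1.820·a.
Adding the three: (m₁ − m₂)g = (m₁ + m₂ + 1.820)a, so a = (5.95 − 4.29)(9.81)/(5.95 + 4.29 + 1.820) = 1.350 m/s².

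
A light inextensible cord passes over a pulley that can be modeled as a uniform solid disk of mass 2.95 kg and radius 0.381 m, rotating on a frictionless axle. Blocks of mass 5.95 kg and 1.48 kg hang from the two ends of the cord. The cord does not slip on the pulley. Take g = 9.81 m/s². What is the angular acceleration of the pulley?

α ≈ 12.9 rad/s²

I = ½MR² = (1/2)(2.95)(0.381)² = 0.2141 kg·m².
Heavier block: m₁g − T₁ = m₁a. Lighter block: T₂ − m₂g = m₂a.
Pulley: (T₁ − T₂)R = Iα = I(a/R), so T₁ − T₂ = (I/R²)a = (1/2)M_p a = 1.475·a.
Adding the three: (m₁ − m₂)g = (m₁ + m₂ + 1.475)a, so a = (5.95 − 1.48)(9.81)/(5.95 + 1.48 + 1.475) = 4.924 m/s².
α = a/R = 4.924/0.381 = 12.92 rad/s².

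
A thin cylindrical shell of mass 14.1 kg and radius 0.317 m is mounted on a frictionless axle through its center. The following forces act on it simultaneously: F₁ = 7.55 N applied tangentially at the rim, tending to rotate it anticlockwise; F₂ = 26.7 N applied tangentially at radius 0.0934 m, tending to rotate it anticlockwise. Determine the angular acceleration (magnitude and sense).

I = MR² = (14.1)(0.317)² = 1.417 kg·m².
Taking anticlockwise as positive: τ₁ = +(7.55)(0.317) = +2.393 N·m; τ₂ = +(26.7)(0.0934) = +2.494 N·m.
Net torque τ = 4.887 N·m.
α = τ/I = 4.887/1.417 = 3.449 rad/s².

α ≈ 3.45 rad/s², anticlockwise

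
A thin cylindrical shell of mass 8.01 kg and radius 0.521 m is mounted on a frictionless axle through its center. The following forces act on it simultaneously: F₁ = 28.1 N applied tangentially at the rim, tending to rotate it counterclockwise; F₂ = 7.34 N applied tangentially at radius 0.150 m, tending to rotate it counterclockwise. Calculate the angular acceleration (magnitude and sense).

I = MR² = (8.01)(0.521)² = 2.174 kg·m².
Taking counterclockwise as positive: τ₁ = +(28.1)(0.521) = +14.64 N·m; τ₂ = +(7.34)(0.150) = +1.101 N·m.
Net torque τ = 15.74 N·m.
α = τ/I = 15.74/2.174 = 7.240 rad/s².

α ≈ 7.24 rad/s², counterclockwise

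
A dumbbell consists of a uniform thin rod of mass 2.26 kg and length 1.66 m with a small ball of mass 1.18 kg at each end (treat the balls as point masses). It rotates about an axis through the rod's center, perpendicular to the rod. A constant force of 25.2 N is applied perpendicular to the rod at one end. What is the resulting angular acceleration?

α ≈ 9.75 rad/s²

I_rod = (1/12)ML² = (1/12)(2.26)(1.66)² = 0.5190 kg·m².
I_balls = 2·m·(L/2)² = 2(1.18)(0.8300)² = 1.626 kg·m².
Total I = 2.145 kg·m².
τ = F·(L/2) = (25.2)(0.830) = 20.92 N·m.
α = τ/I = 20.92/2.145 = 9.752 rad/s².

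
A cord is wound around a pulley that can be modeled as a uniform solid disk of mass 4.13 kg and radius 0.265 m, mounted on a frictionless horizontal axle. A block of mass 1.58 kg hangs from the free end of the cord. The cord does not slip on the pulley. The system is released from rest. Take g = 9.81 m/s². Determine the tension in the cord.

T ≈ 8.78 N

I = ½MR² = (1/2)(4.13)(0.265)² = 0.1450 kg·m².
Block: mg − T = ma. Pulley: TR = Iα. No-slip: a = αR, so T = (I/R²)a = 2.065·a.
Then mg = (m + 2.065)a, so a = (1.58)(9.81)/(1.58 + 2.065) = 4.252 m/s².
T = 2.065·a = 8.781 N.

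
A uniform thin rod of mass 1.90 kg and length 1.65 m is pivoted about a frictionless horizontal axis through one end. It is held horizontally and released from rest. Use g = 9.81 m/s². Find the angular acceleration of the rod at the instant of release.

α ≈ 8.92 rad/s²

About the pivot, I = (1/3)ML² = (1/3)(1.90)(1.65)² = 1.724 kg·m².
The weight acts at the center, a distance L/2 = 0.8250 m from the pivot; τ = Mg(L/2) = 15.38 N·m.
α = τ/I = 15.38/1.724 = 8.918 rad/s².
(Equivalently α = (3g/(2L)) = 8.918 rad/s².)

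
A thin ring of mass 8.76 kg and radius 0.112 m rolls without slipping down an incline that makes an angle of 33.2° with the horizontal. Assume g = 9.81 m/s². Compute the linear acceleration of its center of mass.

Translation along the incline: Mg sinθ − f = Ma.
Rotation about the center: fR = Iα with I = MR². No-slip gives a = αR, so f = (I/R²)a = M a.
Substituting: Mg sinθ = (1 + 1.000)Ma, so a = g sinθ/(1 + 1.000) = (9.81) sin 33.2° / 2.000 = 2.686 m/s².

a ≈ 2.69 m/s²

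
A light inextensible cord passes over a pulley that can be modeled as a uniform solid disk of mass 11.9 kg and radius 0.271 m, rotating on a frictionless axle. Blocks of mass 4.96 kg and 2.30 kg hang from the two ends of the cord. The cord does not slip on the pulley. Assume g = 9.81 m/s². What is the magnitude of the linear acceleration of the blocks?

I = ½MR² = (1/2)(11.9)(0.271)² = 0.4370 kg·m².
Heavier block: m₁g − T₁ = m₁a. Lighter block: T₂ − m₂g = m₂a.
Pulley: (T₁ − T₂)R = Iα = I(a/R), so T₁ − T₂ = (I/R²)a = (1/2)M_p a = 5.950·a.
Adding the three: (m₁ − m₂)g = (m₁ + m₂ + 5.950)a, so a = (4.96 − 2.30)(9.81)/(4.96 + 2.30 + 5.950) = 1.975 m/s².

a ≈ 1.98 m/s²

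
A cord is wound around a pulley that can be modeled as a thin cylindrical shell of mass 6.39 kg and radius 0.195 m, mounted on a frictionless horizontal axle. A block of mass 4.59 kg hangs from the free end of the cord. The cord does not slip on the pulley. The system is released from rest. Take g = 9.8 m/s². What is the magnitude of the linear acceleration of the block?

I = MR² = (6.39)(0.195)² = 0.2430 kg·m².
Block: mg − T = ma. Pulley: TR = Iα. No-slip: a = αR, so T = (I/R²)a = 6.390·a.
Then mg = (m + 6.390)a, so a = (4.59)(9.8)/(4.59 + 6.390) = 4.097 m/s².

a ≈ 4.10 m/s²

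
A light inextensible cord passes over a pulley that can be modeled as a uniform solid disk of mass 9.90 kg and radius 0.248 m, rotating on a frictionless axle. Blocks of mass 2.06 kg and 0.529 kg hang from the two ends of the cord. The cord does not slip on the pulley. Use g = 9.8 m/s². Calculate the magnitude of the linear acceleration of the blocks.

a ≈ 1.99 m/s²

I = ½MR² = (1/2)(9.90)(0.248)² = 0.3044 kg·m².
Heavier block: m₁g − T₁ = m₁a. Lighter block: T₂ − m₂g = m₂a.
Pulley: (T₁ − T₂)R = Iα = I(a/R), so T₁ − T₂ = (I/R²)a = (1/2)M_p a = 4.950·a.
Adding the three: (m₁ − m₂)g = (m₁ + m₂ + 4.950)a, so a = (2.06 − 0.529)(9.8)/(2.06 + 0.529 + 4.950) = 1.990 m/s².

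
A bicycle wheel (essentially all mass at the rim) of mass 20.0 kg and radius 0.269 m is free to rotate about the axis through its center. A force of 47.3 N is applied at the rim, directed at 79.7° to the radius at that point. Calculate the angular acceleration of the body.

I = MR² = (20.0)(0.269)² = 1.447 kg·m².
Only the tangential component produces torque: τ = F R sinθ = (47.3)(0.269) sin 79.7° = 12.52 N·m.
Newton's second law for rotation, τ = Iα, gives α = τ/I = 12.52/1.447 = 8.650 rad/s².

α ≈ 8.65 rad/s²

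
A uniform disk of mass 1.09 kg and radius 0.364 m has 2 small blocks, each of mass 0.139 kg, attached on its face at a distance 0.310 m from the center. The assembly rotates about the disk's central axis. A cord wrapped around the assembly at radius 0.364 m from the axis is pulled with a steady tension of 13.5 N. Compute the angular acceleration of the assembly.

I_disk = ½MR² = ½(1.09)(0.364)² = 0.07221 kg·m².
I_blocks = 2·m·r² = 2(0.139)(0.310)² = 0.02672 kg·m².
Total I = 0.09893 kg·m².
τ = F r = (13.5)(0.364) = 4.914 N·m.
α = τ/I = 4.914/0.09893 = 49.67 rad/s².

α ≈ 49.7 rad/s²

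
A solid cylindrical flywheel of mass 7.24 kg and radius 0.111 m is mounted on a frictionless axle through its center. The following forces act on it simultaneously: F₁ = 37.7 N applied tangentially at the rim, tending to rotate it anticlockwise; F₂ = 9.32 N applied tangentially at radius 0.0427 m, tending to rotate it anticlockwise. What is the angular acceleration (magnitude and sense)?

α ≈ 103 rad/s², anticlockwise

I = ½MR² = (1/2)(7.24)(0.111)² = 0.04460 kg·m².
Taking anticlockwise as positive: τ₁ = +(37.7)(0.111) = +4.185 N·m; τ₂ = +(9.32)(0.0427) = +0.3980 N·m.
Net torque τ = 4.583 N·m.
α = τ/I = 4.583/0.04460 = 102.7 rad/s².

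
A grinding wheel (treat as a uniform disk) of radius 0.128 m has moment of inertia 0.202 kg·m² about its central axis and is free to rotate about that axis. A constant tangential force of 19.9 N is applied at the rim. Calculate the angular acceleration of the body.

α ≈ 12.6 rad/s²

τ = F R = (19.9)(0.128) = 2.547 N·m.
From τ = Iα: α = 2.547/0.2020 = 12.61 rad/s².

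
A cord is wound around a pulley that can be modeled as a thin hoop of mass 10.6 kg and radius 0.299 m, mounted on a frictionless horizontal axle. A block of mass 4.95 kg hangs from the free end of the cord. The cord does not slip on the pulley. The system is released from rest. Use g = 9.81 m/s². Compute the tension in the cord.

I = MR² = (10.6)(0.299)² = 0.9477 kg·m².
Block: mg − T = ma. Pulley: TR = Iα. No-slip: a = αR, so T = (I/R²)a = 10.60·a.
Then mg = (m + 10.60)a, so a = (4.95)(9.81)/(4.95 + 10.60) = 3.123 m/s².
T = 10.60·a = 33.10 N.

T ≈ 33.1 N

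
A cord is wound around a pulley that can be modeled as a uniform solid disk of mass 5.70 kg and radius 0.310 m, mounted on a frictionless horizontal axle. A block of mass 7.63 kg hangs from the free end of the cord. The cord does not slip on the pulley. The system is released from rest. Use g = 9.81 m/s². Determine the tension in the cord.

T ≈ 20.4 N

I = ½MR² = (1/2)(5.70)(0.310)² = 0.2739 kg·m².
Block: mg − T = ma. Pulley: TR = Iα. No-slip: a = αR, so T = (I/R²)a = 2.850·a.
Then mg = (m + 2.850)a, so a = (7.63)(9.81)/(7.63 + 2.850) = 7.142 m/s².
T = 2.850·a = 20.36 N.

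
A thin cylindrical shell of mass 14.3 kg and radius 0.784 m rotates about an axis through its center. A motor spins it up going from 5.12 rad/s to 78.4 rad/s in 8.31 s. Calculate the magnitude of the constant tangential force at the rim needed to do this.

I = MR² = (14.3)(0.784)² = 8.790 kg·m².
α = Δω/Δt = (78.4 − 5.12)/8.31 = 8.818 rad/s².
The required torque is τ = Iα = (8.790)(8.818) = 77.51 N·m.
A tangential force at the rim gives τ = FR, so F = τ/R = 77.51/0.784 = 98.86 N.

F ≈ 98.9 N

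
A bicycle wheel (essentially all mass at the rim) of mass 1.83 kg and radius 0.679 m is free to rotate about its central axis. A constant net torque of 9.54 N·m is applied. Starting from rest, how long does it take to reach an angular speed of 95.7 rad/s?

t ≈ 8.46 s

I = MR² = (1.83)(0.679)² = 0.8437 kg·m².
α = τ/I = 9.54/0.8437 = 11.31 rad/s².
ω = αt ⇒ t = ω/α = 95.7/11.31 = 8.464 s.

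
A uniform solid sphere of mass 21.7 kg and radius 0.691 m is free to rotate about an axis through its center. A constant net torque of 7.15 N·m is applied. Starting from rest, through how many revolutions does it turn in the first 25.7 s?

I = (2/5)MR² = (2/5)(21.7)(0.691)² = 4.145 kg·m².
α = τ/I = 7.15/4.145 = 1.725 rad/s².
θ = ½αt² = ½(1.725)(25.7)² = 569.7 rad.
Revolutions = θ/(2π) = 90.67.

≈ 90.7 revolutions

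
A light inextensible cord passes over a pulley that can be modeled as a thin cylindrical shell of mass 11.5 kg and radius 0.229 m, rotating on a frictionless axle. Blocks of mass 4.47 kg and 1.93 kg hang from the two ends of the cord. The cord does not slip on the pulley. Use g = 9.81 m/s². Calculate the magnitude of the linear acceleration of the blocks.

a ≈ 1.39 m/s²

I = MR² = (11.5)(0.229)² = 0.6031 kg·m².
Heavier block: m₁g − T₁ = m₁a. Lighter block: T₂ − m₂g = m₂a.
Pulley: (T₁ − T₂)R = Iα = I(a/R), so T₁ − T₂ = (I/R²)a = 1·M_p a = 11.50·a.
Adding the three: (m₁ − m₂)g = (m₁ + m₂ + 11.50)a, so a = (4.47 − 1.93)(9.81)/(4.47 + 1.93 + 11.50) = 1.392 m/s².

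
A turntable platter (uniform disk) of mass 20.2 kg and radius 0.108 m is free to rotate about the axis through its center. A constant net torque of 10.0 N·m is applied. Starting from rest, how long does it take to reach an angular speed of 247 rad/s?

t ≈ 2.91 s

I = ½MR² = (1/2)(20.2)(0.108)² = 0.1178 kg·m².
α = τ/I = 10.0/0.1178 = 84.89 rad/s².
ω = αt ⇒ t = ω/α = 247/84.89 = 2.910 s.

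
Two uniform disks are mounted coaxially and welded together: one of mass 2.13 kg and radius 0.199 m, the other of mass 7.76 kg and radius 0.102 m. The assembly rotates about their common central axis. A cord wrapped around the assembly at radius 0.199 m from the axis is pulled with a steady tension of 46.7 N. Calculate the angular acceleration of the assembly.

I = ½M₁R₁² + ½M₂R₂² = ½(2.13)(0.199)² + ½(7.76)(0.102)² = 0.08254 kg·m².
τ = F r = (46.7)(0.199) = 9.293 N·m.
α = τ/I = 9.293/0.08254 = 112.6 rad/s².

α ≈ 113 rad/s²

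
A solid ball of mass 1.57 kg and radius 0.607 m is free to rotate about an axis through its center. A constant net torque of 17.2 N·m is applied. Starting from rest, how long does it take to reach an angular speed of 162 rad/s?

t ≈ 2.18 s

I = (2/5)MR² = (2/5)(1.57)(0.607)² = 0.2314 kg·m².
α = τ/I = 17.2/0.2314 = 74.33 rad/s².
ω = αt ⇒ t = ω/α = 162/74.33 = 2.179 s.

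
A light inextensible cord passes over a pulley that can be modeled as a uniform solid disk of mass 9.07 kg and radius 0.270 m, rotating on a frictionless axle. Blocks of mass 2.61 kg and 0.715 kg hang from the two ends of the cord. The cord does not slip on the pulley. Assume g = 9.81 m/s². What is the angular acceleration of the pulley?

I = ½MR² = (1/2)(9.07)(0.270)² = 0.3306 kg·m².
Heavier block: m₁g − T₁ = m₁a. Lighter block: T₂ − m₂g = m₂a.
Pulley: (T₁ − T₂)R = Iα = I(a/R), so T₁ − T₂ = (I/R²)a = (1/2)M_p a = 4.535·a.
Adding the three: (m₁ − m₂)g = (m₁ + m₂ + 4.535)a, so a = (2.61 − 0.715)(9.81)/(2.61 + 0.715 + 4.535) = 2.365 m/s².
α = a/R = 2.365/0.270 = 8.760 rad/s².

α ≈ 8.76 rad/s²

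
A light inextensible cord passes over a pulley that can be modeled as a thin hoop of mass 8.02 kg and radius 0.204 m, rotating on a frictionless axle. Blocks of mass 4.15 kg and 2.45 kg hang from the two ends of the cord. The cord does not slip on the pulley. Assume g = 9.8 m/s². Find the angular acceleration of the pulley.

α ≈ 5.59 rad/s²

I = MR² = (8.02)(0.204)² = 0.3338 kg·m².
Heavier block: m₁g − T₁ = m₁a. Lighter block: T₂ − m₂g = m₂a.
Pulley: (T₁ − T₂)R = Iα = I(a/R), so T₁ − T₂ = (I/R²)a = 1·M_p a = 8.020·a.
Adding the three: (m₁ − m₂)g = (m₁ + m₂ + 8.020)a, so a = (4.15 − 2.45)(9.8)/(4.15 + 2.45 + 8.020) = 1.140 m/s².
α = a/R = 1.140/0.204 = 5.586 rad/s².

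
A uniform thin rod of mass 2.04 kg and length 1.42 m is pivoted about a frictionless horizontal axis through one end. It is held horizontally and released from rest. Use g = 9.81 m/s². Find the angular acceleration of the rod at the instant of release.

α ≈ 10.4 rad/s²

About the pivot, I = (1/3)ML² = (1/3)(2.04)(1.42)² = 1.371 kg·m².
The weight acts at the center, a distance L/2 = 0.7100 m from the pivot; τ = Mg(L/2) = 14.21 N·m.
α = τ/I = 14.21/1.371 = 10.36 rad/s².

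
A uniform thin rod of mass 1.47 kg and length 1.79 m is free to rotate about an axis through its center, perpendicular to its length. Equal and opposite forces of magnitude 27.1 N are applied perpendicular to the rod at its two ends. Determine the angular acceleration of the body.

α ≈ 124 rad/s²

I = (1/12)ML² = (1/12)(1.47)(1.79)² = 0.3925 kg·m².
The couple gives τ = F·(L/2) + F·(L/2) = F L = (27.1)(1.79) = 48.51 N·m.
From τ = Iα: α = 48.51/0.3925 = 123.6 rad/s².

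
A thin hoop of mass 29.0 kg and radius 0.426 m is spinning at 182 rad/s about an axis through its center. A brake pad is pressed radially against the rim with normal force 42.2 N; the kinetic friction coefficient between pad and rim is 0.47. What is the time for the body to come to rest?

I = MR² = (29.0)(0.426)² = 5.263 kg·m².
Friction force f = μN = (0.47)(42.2) = 19.83 N at the rim; torque magnitude τ = fR = 8.449 N·m, opposing ω.
|α| = τ/I = 8.449/5.263 = 1.605 rad/s² (deceleration).
0 = ω₀ − |α|t ⇒ t = ω₀/|α| = 182/1.605 = 113.4 s.

t ≈ 113 s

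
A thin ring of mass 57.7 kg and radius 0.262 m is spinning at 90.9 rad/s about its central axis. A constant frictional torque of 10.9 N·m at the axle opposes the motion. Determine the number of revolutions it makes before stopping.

I = MR² = (57.7)(0.262)² = 3.961 kg·m².
The net torque has magnitude 10.9 N·m, opposing ω.
|α| = τ/I = 10.90/3.961 = 2.752 rad/s² (deceleration).
ω² = ω₀² − 2|α|θ with ω = 0 ⇒ θ = ω₀²/(2|α|) = 1501 rad = 238.9 rev.

≈ 239 revolutions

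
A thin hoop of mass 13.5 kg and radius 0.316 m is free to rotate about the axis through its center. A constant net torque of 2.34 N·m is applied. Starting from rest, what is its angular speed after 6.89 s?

I = MR² = (13.5)(0.316)² = 1.348 kg·m².
α = τ/I = 2.34/1.348 = 1.736 rad/s².
ω = ω₀ + αt = 0 + (1.736)(6.89) = 11.96 rad/s.

ω ≈ 12.0 rad/s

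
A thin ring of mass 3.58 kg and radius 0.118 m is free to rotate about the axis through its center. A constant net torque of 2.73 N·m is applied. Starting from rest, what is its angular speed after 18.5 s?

I = MR² = (3.58)(0.118)² = 0.04985 kg·m².
α = τ/I = 2.73/0.04985 = 54.77 rad/s².
ω = ω₀ + αt = 0 + (54.77)(18.5) = 1013 rad/s.

ω ≈ 1010 rad/s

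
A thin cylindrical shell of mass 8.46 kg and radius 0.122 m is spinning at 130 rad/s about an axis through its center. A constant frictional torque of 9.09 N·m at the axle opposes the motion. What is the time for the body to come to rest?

t ≈ 1.80 s

I = MR² = (8.46)(0.122)² = 0.1259 kg·m².
The net torque has magnitude 9.09 N·m, opposing ω.
|α| = τ/I = 9.090/0.1259 = 72.19 rad/s² (deceleration).
0 = ω₀ − |α|t ⇒ t = ω₀/|α| = 130/72.19 = 1.801 s.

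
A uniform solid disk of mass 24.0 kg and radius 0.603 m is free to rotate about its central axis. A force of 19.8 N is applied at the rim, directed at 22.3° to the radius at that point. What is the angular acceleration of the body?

α ≈ 1.04 rad/s²

I = ½MR² = (1/2)(24.0)(0.603)² = 4.363 kg·m².
Only the tangential component produces torque: τ = F R sinθ = (19.8)(0.603) sin 22.3° = 4.530 N·m.
From τ = Iα: α = 4.530/4.363 = 1.038 rad/s².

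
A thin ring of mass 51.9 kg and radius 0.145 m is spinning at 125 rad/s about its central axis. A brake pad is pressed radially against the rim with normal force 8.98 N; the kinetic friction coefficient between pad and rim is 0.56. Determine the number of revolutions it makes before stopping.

I = MR² = (51.9)(0.145)² = 1.091 kg·m².
Friction force f = μN = (0.56)(8.98) = 5.029 N at the rim; torque magnitude τ = fR = 0.7292 N·m, opposing ω.
|α| = τ/I = 0.7292/1.091 = 0.6682 rad/s² (deceleration).
ω² = ω₀² − 2|α|θ with ω = 0 ⇒ θ = ω₀²/(2|α|) = 11690 rad = 1861 rev.

≈ 1860 revolutions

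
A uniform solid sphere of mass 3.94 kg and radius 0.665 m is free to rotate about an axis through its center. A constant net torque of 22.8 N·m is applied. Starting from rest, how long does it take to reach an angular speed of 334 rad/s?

I = (2/5)MR² = (2/5)(3.94)(0.665)² = 0.6969 kg·m².
α = τ/I = 22.8/0.6969 = 32.71 rad/s².
ω = αt ⇒ t = ω/α = 334/32.71 = 10.21 s.

t ≈ 10.2 s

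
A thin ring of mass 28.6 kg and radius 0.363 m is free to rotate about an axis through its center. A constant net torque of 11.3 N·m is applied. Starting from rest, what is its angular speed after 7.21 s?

ω ≈ 21.6 rad/s

I = MR² = (28.6)(0.363)² = 3.769 kg·m².
α = τ/I = 11.3/3.769 = 2.998 rad/s².
ω = ω₀ + αt = 0 + (2.998)(7.21) = 21.62 rad/s.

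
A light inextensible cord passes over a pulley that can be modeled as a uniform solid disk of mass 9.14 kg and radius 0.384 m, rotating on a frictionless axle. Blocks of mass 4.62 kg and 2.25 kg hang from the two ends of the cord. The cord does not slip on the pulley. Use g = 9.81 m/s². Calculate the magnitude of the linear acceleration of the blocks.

a ≈ 2.03 m/s²

I = ½MR² = (1/2)(9.14)(0.384)² = 0.6739 kg·m².
Heavier block: m₁g − T₁ = m₁a. Lighter block: T₂ − m₂g = m₂a.
Pulley: (T₁ − T₂)R = Iα = I(a/R), so T₁ − T₂ = (I/R²)a = (1/2)M_p a = 4.570·a.
Adding the three: (m₁ − m₂)g = (m₁ + m₂ + 4.570)a, so a = (4.62 − 2.25)(9.81)/(4.62 + 2.25 + 4.570) = 2.032 m/s².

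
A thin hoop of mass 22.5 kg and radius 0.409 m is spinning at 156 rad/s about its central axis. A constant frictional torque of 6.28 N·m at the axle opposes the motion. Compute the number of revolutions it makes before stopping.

≈ 1160 revolutions

I = MR² = (22.5)(0.409)² = 3.764 kg·m².
The net torque has magnitude 6.28 N·m, opposing ω.
|α| = τ/I = 6.280/3.764 = 1.669 rad/s² (deceleration).
ω² = ω₀² − 2|α|θ with ω = 0 ⇒ θ = ω₀²/(2|α|) = 7293 rad = 1161 rev.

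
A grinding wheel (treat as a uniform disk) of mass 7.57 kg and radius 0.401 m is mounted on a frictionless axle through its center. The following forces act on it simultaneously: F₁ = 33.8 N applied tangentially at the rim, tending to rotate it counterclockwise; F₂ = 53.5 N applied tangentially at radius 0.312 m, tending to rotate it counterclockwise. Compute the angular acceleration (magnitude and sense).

α ≈ 49.7 rad/s², counterclockwise

I = ½MR² = (1/2)(7.57)(0.401)² = 0.6086 kg·m².
Taking counterclockwise as positive: τ₁ = +(33.8)(0.401) = +13.55 N·m; τ₂ = +(53.5)(0.312) = +16.69 N·m.
Net torque τ = 30.25 N·m.
α = τ/I = 30.25/0.6086 = 49.69 rad/s².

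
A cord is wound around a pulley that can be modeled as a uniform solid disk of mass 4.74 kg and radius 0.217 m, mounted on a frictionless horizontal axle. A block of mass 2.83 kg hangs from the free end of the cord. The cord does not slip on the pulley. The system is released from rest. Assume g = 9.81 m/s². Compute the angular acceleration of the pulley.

I = ½MR² = (1/2)(4.74)(0.217)² = 0.1116 kg·m².
Block: mg − T = ma. Pulley: TR = Iα. No-slip: a = αR, so T = (I/R²)a = 2.370·a.
Then mg = (m + 2.370)a, so a = (2.83)(9.81)/(2.83 + 2.370) = 5.339 m/s².
α = a/R = 5.339/0.217 = 24.60 rad/s².

α ≈ 24.6 rad/s²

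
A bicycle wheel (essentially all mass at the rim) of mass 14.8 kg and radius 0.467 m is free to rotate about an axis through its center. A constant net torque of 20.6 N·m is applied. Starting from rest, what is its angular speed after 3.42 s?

ω ≈ 21.8 rad/s

I = MR² = (14.8)(0.467)² = 3.228 kg·m².
α = τ/I = 20.6/3.228 = 6.382 rad/s².
ω = ω₀ + αt = 0 + (6.382)(3.42) = 21.83 rad/s.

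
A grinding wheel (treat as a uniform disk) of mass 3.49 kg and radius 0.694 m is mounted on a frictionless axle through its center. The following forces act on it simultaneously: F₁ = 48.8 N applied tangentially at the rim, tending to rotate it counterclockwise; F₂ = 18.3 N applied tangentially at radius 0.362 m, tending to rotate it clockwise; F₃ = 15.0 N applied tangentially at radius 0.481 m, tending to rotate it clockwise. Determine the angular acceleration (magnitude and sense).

α ≈ 23.8 rad/s², counterclockwise

I = ½MR² = (1/2)(3.49)(0.694)² = 0.8405 kg·m².
Taking counterclockwise as positive: τ₁ = +(48.8)(0.694) = +33.87 N·m; τ₂ = −(18.3)(0.362) = −6.625 N·m; τ₃ = −(15.0)(0.481) = −7.215 N·m.
Net torque τ = 20.03 N·m.
α = τ/I = 20.03/0.8405 = 23.83 rad/s².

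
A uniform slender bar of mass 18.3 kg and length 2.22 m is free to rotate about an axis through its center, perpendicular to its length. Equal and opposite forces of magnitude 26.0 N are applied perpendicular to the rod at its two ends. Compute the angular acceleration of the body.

α ≈ 7.68 rad/s²

I = (1/12)ML² = (1/12)(18.3)(2.22)² = 7.516 kg·m².
The couple gives τ = F·(L/2) + F·(L/2) = F L = (26.0)(2.22) = 57.72 N·m.
Newton's second law for rotation, τ = Iα, gives α = τ/I = 57.72/7.516 = 7.680 rad/s².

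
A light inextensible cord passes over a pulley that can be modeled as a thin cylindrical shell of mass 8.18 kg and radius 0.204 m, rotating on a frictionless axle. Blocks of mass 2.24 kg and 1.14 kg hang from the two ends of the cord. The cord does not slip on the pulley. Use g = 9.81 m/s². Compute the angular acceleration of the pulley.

I = MR² = (8.18)(0.204)² = 0.3404 kg·m².
Heavier block: m₁g − T₁ = m₁a. Lighter block: T₂ − m₂g = m₂a.
Pulley: (T₁ − T₂)R = Iα = I(a/R), so T₁ − T₂ = (I/R²)a = 1·M_p a = 8.180·a.
Adding the three: (m₁ − m₂)g = (m₁ + m₂ + 8.180)a, so a = (2.24 − 1.14)(9.81)/(2.24 + 1.14 + 8.180) = 0.9335 m/s².
α = a/R = 0.9335/0.204 = 4.576 rad/s².

α ≈ 4.58 rad/s²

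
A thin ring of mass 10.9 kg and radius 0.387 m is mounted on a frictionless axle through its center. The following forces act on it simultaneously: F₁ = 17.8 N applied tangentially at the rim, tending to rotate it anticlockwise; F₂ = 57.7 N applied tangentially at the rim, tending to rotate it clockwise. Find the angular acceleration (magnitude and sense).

α ≈ 9.46 rad/s², clockwise

I = MR² = (10.9)(0.387)² = 1.632 kg·m².
Taking anticlockwise as positive: τ₁ = +(17.8)(0.387) = +6.889 N·m; τ₂ = −(57.7)(0.387) = −22.33 N·m.
Net torque τ = -15.44 N·m.
α = τ/I = -15.44/1.632 = -9.459 rad/s².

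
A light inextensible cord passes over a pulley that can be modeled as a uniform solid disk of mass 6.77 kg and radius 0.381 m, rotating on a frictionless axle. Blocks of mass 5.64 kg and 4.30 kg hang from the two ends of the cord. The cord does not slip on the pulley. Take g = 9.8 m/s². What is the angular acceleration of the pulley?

I = ½MR² = (1/2)(6.77)(0.381)² = 0.4914 kg·m².
Heavier block: m₁g − T₁ = m₁a. Lighter block: T₂ − m₂g = m₂a.
Pulley: (T₁ − T₂)R = Iα = I(a/R), so T₁ − T₂ = (I/R²)a = (1/2)M_p a = 3.385·a.
Adding the three: (m₁ − m₂)g = (m₁ + m₂ + 3.385)a, so a = (5.64 − 4.30)(9.8)/(5.64 + 4.30 + 3.385) = 0.9855 m/s².
α = a/R = 0.9855/0.381 = 2.587 rad/s².

α ≈ 2.59 rad/s²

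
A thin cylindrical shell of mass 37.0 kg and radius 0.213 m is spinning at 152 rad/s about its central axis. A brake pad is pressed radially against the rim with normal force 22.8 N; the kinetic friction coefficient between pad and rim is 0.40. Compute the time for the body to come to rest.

t ≈ 131 s

I = MR² = (37.0)(0.213)² = 1.679 kg·m².
Friction force f = μN = (0.40)(22.8) = 9.120 N at the rim; torque magnitude τ = fR = 1.943 N·m, opposing ω.
|α| = τ/I = 1.943/1.679 = 1.157 rad/s² (deceleration).
0 = ω₀ − |α|t ⇒ t = ω₀/|α| = 152/1.157 = 131.3 s.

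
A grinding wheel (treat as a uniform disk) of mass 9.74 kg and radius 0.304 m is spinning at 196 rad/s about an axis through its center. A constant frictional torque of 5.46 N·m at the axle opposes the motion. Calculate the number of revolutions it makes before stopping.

I = ½MR² = (1/2)(9.74)(0.304)² = 0.4501 kg·m².
The net torque has magnitude 5.46 N·m, opposing ω.
|α| = τ/I = 5.460/0.4501 = 12.13 rad/s² (deceleration).
ω² = ω₀² − 2|α|θ with ω = 0 ⇒ θ = ω₀²/(2|α|) = 1583 rad = 252.0 rev.

≈ 252 revolutions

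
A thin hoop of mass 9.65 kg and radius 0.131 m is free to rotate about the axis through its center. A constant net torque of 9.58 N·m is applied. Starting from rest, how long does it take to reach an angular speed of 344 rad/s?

I = MR² = (9.65)(0.131)² = 0.1656 kg·m².
α = τ/I = 9.58/0.1656 = 57.85 rad/s².
ω = αt ⇒ t = ω/α = 344/57.85 = 5.947 s.

t ≈ 5.95 s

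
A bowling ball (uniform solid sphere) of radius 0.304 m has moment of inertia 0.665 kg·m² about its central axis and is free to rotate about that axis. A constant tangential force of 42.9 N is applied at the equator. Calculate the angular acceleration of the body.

τ = F R = (42.9)(0.304) = 13.04 N·m.
From τ = Iα: α = 13.04/0.6650 = 19.61 rad/s².

α ≈ 19.6 rad/s²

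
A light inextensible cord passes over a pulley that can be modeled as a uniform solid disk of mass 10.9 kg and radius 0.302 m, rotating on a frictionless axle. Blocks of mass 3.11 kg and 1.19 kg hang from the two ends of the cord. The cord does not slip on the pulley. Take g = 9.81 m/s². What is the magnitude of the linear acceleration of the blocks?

a ≈ 1.93 m/s²

I = ½MR² = (1/2)(10.9)(0.302)² = 0.4971 kg·m².
Heavier block: m₁g − T₁ = m₁a. Lighter block: T₂ − m₂g = m₂a.
Pulley: (T₁ − T₂)R = Iα = I(a/R), so T₁ − T₂ = (I/R²)a = (1/2)M_p a = 5.450·a.
Adding the three: (m₁ − m₂)g = (m₁ + m₂ + 5.450)a, so a = (3.11 − 1.19)(9.81)/(3.11 + 1.19 + 5.450) = 1.932 m/s².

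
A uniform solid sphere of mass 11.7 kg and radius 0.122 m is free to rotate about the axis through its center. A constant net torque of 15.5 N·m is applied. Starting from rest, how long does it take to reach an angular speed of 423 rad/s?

I = (2/5)MR² = (2/5)(11.7)(0.122)² = 0.06966 kg·m².
α = τ/I = 15.5/0.06966 = 222.5 rad/s².
ω = αt ⇒ t = ω/α = 423/222.5 = 1.901 s.

t ≈ 1.90 s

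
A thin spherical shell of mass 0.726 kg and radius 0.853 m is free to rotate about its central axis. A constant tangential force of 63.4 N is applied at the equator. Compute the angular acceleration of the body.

α ≈ 154 rad/s²

I = (2/3)MR² = (2/3)(0.726)(0.853)² = 0.3522 kg·m².
τ = F R = (63.4)(0.853) = 54.08 N·m.
From τ = Iα: α = 54.08/0.3522 = 153.6 rad/s².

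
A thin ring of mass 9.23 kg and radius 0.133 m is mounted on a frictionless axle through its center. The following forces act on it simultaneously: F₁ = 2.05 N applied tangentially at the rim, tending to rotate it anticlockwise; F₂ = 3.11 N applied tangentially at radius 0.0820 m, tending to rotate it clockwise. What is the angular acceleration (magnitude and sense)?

I = MR² = (9.23)(0.133)² = 0.1633 kg·m².
Taking anticlockwise as positive: τ₁ = +(2.05)(0.133) = +0.2727 N·m; τ₂ = −(3.11)(0.0820) = −0.2550 N·m.
Net torque τ = 0.01763 N·m.
α = τ/I = 0.01763/0.1633 = 0.1080 rad/s².

α ≈ 0.108 rad/s², anticlockwise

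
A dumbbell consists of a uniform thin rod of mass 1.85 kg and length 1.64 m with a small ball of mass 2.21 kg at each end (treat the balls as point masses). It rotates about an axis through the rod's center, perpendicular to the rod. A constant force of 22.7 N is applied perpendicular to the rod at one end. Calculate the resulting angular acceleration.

α ≈ 5.50 rad/s²

I_rod = (1/12)ML² = (1/12)(1.85)(1.64)² = 0.4146 kg·m².
I_balls = 2·m·(L/2)² = 2(2.21)(0.8200)² = 2.972 kg·m².
Total I = 3.387 kg·m².
τ = F·(L/2) = (22.7)(0.820) = 18.61 N·m.
α = τ/I = 18.61/3.387 = 5.496 rad/s².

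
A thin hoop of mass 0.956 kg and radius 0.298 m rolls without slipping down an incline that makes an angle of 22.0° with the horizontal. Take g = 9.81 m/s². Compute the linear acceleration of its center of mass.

Translation along the incline: Mg sinθ − f = Ma.
Rotation about the center: fR = Iα with I = MR². No-slip gives a = αR, so f = (I/R²)a = M a.
Substituting: Mg sinθ = (1 + 1.000)Ma, so a = g sinθ/(1 + 1.000) = (9.81) sin 22.0° / 2.000 = 1.837 m/s².

a ≈ 1.84 m/s²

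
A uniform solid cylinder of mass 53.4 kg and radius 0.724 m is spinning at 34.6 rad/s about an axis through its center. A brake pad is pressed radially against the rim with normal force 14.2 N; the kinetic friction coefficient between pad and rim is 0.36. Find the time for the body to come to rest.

I = ½MR² = (1/2)(53.4)(0.724)² = 14.00 kg·m².
Friction force f = μN = (0.36)(14.2) = 5.112 N at the rim; torque magnitude τ = fR = 3.701 N·m, opposing ω.
|α| = τ/I = 3.701/14.00 = 0.2644 rad/s² (deceleration).
0 = ω₀ − |α|t ⇒ t = ω₀/|α| = 34.6/0.2644 = 130.8 s.

t ≈ 131 s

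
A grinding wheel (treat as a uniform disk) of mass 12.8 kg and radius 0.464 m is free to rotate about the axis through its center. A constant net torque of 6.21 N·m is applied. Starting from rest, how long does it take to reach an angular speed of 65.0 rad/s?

t ≈ 14.4 s

I = ½MR² = (1/2)(12.8)(0.464)² = 1.378 kg·m².
α = τ/I = 6.21/1.378 = 4.507 rad/s².
ω = αt ⇒ t = ω/α = 65.0/4.507 = 14.42 s.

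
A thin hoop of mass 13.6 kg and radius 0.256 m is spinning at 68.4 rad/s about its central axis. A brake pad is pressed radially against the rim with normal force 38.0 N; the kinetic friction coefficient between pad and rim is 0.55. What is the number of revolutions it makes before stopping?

I = MR² = (13.6)(0.256)² = 0.8913 kg·m².
Friction force f = μN = (0.55)(38.0) = 20.90 N at the rim; torque magnitude τ = fR = 5.350 N·m, opposing ω.
|α| = τ/I = 5.350/0.8913 = 6.003 rad/s² (deceleration).
ω² = ω₀² − 2|α|θ with ω = 0 ⇒ θ = ω₀²/(2|α|) = 389.7 rad = 62.02 rev.

≈ 62.0 revolutions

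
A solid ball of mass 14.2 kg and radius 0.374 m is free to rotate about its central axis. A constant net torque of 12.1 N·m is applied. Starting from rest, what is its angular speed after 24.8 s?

ω ≈ 378 rad/s

I = (2/5)MR² = (2/5)(14.2)(0.374)² = 0.7945 kg·m².
α = τ/I = 12.1/0.7945 = 15.23 rad/s².
ω = ω₀ + αt = 0 + (15.23)(24.8) = 377.7 rad/s.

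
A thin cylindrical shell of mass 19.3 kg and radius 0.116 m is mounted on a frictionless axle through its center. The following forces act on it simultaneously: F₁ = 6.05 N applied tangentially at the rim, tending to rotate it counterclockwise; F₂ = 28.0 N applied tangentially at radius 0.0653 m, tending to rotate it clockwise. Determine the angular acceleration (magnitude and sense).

α ≈ 4.34 rad/s², clockwise

I = MR² = (19.3)(0.116)² = 0.2597 kg·m².
Taking counterclockwise as positive: τ₁ = +(6.05)(0.116) = +0.7018 N·m; τ₂ = −(28.0)(0.0653) = −1.828 N·m.
Net torque τ = -1.127 N·m.
α = τ/I = -1.127/0.2597 = -4.338 rad/s².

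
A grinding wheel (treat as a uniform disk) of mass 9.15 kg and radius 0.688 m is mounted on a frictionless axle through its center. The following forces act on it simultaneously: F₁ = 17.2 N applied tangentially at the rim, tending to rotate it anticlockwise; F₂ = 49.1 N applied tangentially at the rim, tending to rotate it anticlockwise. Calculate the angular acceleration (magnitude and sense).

α ≈ 21.1 rad/s², anticlockwise

I = ½MR² = (1/2)(9.15)(0.688)² = 2.166 kg·m².
Taking anticlockwise as positive: τ₁ = +(17.2)(0.688) = +11.83 N·m; τ₂ = +(49.1)(0.688) = +33.78 N·m.
Net torque τ = 45.61 N·m.
α = τ/I = 45.61/2.166 = 21.06 rad/s².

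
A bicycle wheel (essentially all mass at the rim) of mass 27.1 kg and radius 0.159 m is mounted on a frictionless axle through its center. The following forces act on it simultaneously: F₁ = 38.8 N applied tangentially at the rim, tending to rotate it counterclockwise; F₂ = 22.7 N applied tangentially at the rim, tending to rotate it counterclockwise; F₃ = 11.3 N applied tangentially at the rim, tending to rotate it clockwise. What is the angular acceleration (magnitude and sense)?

α ≈ 11.7 rad/s², counterclockwise

I = MR² = (27.1)(0.159)² = 0.6851 kg·m².
Taking counterclockwise as positive: τ₁ = +(38.8)(0.159) = +6.169 N·m; τ₂ = +(22.7)(0.159) = +3.609 N·m; τ₃ = −(11.3)(0.159) = −1.797 N·m.
Net torque τ = 7.982 N·m.
α = τ/I = 7.982/0.6851 = 11.65 rad/s².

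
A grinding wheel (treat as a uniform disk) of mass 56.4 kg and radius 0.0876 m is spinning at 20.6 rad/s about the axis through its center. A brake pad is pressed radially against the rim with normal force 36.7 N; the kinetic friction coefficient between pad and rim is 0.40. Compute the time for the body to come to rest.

t ≈ 3.47 s

I = ½MR² = (1/2)(56.4)(0.0876)² = 0.2164 kg·m².
Friction force f = μN = (0.40)(36.7) = 14.68 N at the rim; torque magnitude τ = fR = 1.286 N·m, opposing ω.
|α| = τ/I = 1.286/0.2164 = 5.943 rad/s² (deceleration).
0 = ω₀ − |α|t ⇒ t = ω₀/|α| = 20.6/5.943 = 3.467 s.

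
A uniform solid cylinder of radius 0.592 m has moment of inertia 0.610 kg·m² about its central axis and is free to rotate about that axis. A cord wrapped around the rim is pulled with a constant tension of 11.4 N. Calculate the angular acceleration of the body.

α ≈ 11.1 rad/s²

τ = F R = (11.4)(0.592) = 6.749 N·m.
Newton's second law for rotation, τ = Iα, gives α = τ/I = 6.749/0.6100 = 11.06 rad/s².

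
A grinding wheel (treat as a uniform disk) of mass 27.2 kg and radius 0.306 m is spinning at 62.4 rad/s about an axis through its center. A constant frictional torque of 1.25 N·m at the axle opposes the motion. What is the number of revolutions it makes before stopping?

≈ 316 revolutions

I = ½MR² = (1/2)(27.2)(0.306)² = 1.273 kg·m².
The net torque has magnitude 1.25 N·m, opposing ω.
|α| = τ/I = 1.250/1.273 = 0.9816 rad/s² (deceleration).
ω² = ω₀² − 2|α|θ with ω = 0 ⇒ θ = ω₀²/(2|α|) = 1983 rad = 315.7 rev.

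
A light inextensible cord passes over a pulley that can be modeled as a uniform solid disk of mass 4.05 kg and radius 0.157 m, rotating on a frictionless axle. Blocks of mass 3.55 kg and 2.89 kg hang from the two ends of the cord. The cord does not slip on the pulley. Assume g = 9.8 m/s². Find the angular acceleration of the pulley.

I = ½MR² = (1/2)(4.05)(0.157)² = 0.04991 kg·m².
Heavier block: m₁g − T₁ = m₁a. Lighter block: T₂ − m₂g = m₂a.
Pulley: (T₁ − T₂)R = Iα = I(a/R), so T₁ − T₂ = (I/R²)a = (1/2)M_p a = 2.025·a.
Adding the three: (m₁ − m₂)g = (m₁ + m₂ + 2.025)a, so a = (3.55 − 2.89)(9.8)/(3.55 + 2.89 + 2.025) = 0.7641 m/s².
α = a/R = 0.7641/0.157 = 4.867 rad/s².

α ≈ 4.87 rad/s²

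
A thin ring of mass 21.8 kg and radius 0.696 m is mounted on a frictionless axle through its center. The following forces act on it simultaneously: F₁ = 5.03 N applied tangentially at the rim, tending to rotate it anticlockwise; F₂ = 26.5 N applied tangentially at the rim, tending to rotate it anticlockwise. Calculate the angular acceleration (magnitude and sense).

I = MR² = (21.8)(0.696)² = 10.56 kg·m².
Taking anticlockwise as positive: τ₁ = +(5.03)(0.696) = +3.501 N·m; τ₂ = +(26.5)(0.696) = +18.44 N·m.
Net torque τ = 21.94 N·m.
α = τ/I = 21.94/10.56 = 2.078 rad/s².

α ≈ 2.08 rad/s², anticlockwise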